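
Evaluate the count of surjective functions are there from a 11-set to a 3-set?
171,006

Onto functions = 3! × S(11,3)
First compute S(11,3) via recurrence:
Using the Stirling recurrence: S(n,k) = k·S(n-1,k) + S(n-1,k-1)
S(11,3) = 3·S(10,3) + S(10,2)
         = 3·9330 + 511
         = 27990 + 511
         = 28,501
Then: 6 × 28501 = 171,006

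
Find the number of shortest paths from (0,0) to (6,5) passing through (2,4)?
75

Reasoning: To (2,4): C(6,2)=15. From there: C(5,4)=5. Total: 75.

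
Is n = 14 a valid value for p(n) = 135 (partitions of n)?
Yes

Working:
Pentagonal recurrence p(n) = p(n−1) + p(n−2) − p(n−5) − p(n−7) + …: p(14) = p(13) + p(12) − p(9) − p(7) + p(2) = 101 + 77 − 30 − 15 + 2 = 135, which equals 135.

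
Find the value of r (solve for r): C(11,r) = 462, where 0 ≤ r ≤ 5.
5
C(11,r) is increasing for 0 ≤ r ≤ 5. Stepping up (C(11,r+1) = C(11,r)·(11−r)/(r+1)): C(11,1) = 11, C(11,2) = 55, C(11,3) = 165, C(11,4) = 330, C(11,5) = 462 ✓. So r = 5.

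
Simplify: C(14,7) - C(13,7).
1,716

Explanation: C(14,7) - C(13,7) = C(13,6) = 1,716.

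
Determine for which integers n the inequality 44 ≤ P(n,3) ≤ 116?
5

Solution: P(4,3)=24; P(5,3)=60; P(6,3)=120. So valid n = 5.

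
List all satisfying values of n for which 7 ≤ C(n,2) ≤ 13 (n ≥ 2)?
5

C(4,2)=6; C(5,2)=10; C(6,2)=15. So valid n = 5.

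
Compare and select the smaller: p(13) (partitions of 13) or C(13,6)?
Pentagonal recurrence p(n) = p(n−1) + p(n−2) − p(n−5) − p(n−7) + …: p(13) = p(12) + p(11) − p(8) − p(6) + p(1) = 77 + 56 − 22 − 11 + 1 = 101; C(13,6) = 1,716.
Final answer: p(13)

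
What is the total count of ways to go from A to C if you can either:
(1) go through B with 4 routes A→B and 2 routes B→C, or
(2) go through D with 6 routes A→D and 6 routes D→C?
44

Route via B: 4×2=8. Route via D: 6×6=36. Total: 44.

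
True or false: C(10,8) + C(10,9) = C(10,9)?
False

Pascal's identity gives C(11,9) = 55, whereas C(10,9) = 10.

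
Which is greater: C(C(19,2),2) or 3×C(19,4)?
C(C(19,2),2)

Solution: C(C(19,2),2)=14,535, 3×C(19,4)=11,628.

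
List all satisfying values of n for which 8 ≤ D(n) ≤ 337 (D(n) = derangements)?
4, 5, 6

Reasoning: Using D(n) = (n−1)[D(n−1) + D(n−2)] with D(1)=0, D(2)=1: D(3)=2; D(4)=9; D(5)=44; D(6)=265; D(7)=1,854. So valid n = 4, 5, 6.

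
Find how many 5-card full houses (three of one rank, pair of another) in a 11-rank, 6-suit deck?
33,000

Explanation: Triple rank: 11. Triple suits: C(6,3)=20. Pair rank: 10. Pair suits: C(6,2)=15. Total: 33,000.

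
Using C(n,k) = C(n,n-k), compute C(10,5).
252

Solution: C(10,5) = C(10,5) = 252.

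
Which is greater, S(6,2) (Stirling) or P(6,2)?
S(6,2)

Reasoning: S(6,2) = 2·S(5,2) + S(5,1) = 2·15 + 1 = 31; P(6,2) = 30.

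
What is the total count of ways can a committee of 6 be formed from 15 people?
C(15,6) = 15! / (6! × (15-6)!)
         = 15! / (6! × 9!)
         = 5,005
Final answer: 5,005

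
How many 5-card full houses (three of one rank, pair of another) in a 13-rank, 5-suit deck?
Triple rank: 13. Triple suits: C(5,3)=10. Pair rank: 12. Pair suits: C(5,2)=10. Total: 15,600.

Answer: 15,600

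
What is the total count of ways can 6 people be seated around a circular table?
Circular arrangements: (6-1)! = 120.

Answer: 120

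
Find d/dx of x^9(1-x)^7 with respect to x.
9x^8(1-x)^7 - 7x^9(1-x)^6

Working:
Product rule: 9x^{8}(1-x)^{7} + x^9·(-7)(1-x)^{6}.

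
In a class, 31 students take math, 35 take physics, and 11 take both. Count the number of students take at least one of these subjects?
|A∪B| = |A|+|B|-|A∩B| = 31+35-11 = 55.
Final answer: 55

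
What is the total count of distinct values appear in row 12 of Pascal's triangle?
7

Reasoning: Row 12 has entries C(12,0)..C(12,12); by symmetry C(12,k)=C(12,12-k), giving 7 distinct values.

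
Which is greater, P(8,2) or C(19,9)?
C(19,9)

P(8,2)=56, C(19,9)=92,378.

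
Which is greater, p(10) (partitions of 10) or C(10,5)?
C(10,5)

Reasoning: Pentagonal recurrence p(n) = p(n−1) + p(n−2) − p(n−5) − p(n−7) + …: p(10) = p(9) + p(8) − p(5) − p(3) = 30 + 22 − 7 − 3 = 42; C(10,5) = 252.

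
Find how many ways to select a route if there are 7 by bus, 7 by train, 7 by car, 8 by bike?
By the addition principle: 7 + 7 + 7 + 8 = 29.

Answer: 29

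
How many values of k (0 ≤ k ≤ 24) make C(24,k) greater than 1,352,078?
Row 24 is unimodal and symmetric about k=24/2. C(24,9)=1,307,504 ≤ 1,352,078; C(24,10)=1,961,256 > 1,352,078; by symmetry C(24,k) > 1,352,078 for k = 10..14. That's 14 - 10 + 1 = 5 values.

Answer: 5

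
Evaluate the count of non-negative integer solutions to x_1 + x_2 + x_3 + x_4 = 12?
C(12+4-1, 4-1) = 455.
Final answer: 455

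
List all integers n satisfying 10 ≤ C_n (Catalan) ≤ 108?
4, 5
C_3=5; C_4=14; C_5=42; C_6=132. So valid n = 4, 5.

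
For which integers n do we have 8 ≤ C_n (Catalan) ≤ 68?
4, 5
C_3=5; C_4=14; C_5=42; C_6=132. So valid n = 4, 5.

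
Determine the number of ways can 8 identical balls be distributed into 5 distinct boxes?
495

C(8+5-1, 5-1) = C(12, 4) = 495.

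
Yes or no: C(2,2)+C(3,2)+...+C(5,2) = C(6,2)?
No

Working:
Hockey stick identity gives Σ = C(6,3) = 20; RHS C(6,2) = 15.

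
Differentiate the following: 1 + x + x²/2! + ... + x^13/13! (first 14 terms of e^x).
1 + x + x²/2! + ... + x^12/12!

Solution: Differentiating term by term gives the first 13 terms of e^x.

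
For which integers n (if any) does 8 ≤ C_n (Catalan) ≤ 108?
4, 5
C_3=5; C_4=14; C_5=42; C_6=132. So valid n = 4, 5.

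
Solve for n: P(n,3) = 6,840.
20

Explanation: P(n,3) = n(n−1)(n−2) is increasing in n; n(n−1)(n−2) ≈ (n−1)^3 = 6,840 gives n ≈ 20.0. Check: P(18,3) = 4,896, P(19,3) = 5,814, P(20,3) = 6,840 ✓. So n = 20.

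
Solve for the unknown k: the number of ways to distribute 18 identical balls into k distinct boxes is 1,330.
Stars and bars: the count is C(18+k−1, k−1), increasing in k. k=2: C(19,1) = 19, k=3: C(20,2) = 190, k=4: C(21,3) = 1,330 ✓. So k = 4.

Answer: 4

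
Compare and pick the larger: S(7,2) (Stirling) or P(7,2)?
S(7,2) = 2·S(6,2) + S(6,1) = 2·31 + 1 = 63; P(7,2) = 42.
Final answer: S(7,2)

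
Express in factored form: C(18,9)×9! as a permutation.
P(18,9)
C(18,9)×9! = [18!/(9!(9)!)]×9! = 18!/(9)! = P(18,9) = 17,643,225,600.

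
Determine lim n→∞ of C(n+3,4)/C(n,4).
1
Both numerator and denominator grow as n^4/4! for large n, so the ratio → 1.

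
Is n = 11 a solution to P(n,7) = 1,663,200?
Yes

Explanation: P(11,7) = 11·10·9·8·7·6·5 = 1,663,200, which equals 1,663,200.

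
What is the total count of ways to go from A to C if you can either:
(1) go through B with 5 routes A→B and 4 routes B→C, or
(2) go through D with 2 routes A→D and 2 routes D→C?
24

Explanation: Route via B: 5×4=20. Route via D: 2×2=4. Total: 24.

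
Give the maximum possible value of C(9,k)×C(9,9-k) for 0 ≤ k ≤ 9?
15,876

Explanation: C(9,k)·C(9,9-k) = C(9,k)², maximised at the centre k = 4: C(9,4)² = 15,876.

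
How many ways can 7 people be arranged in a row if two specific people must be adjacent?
1,440

Explanation: Treat pair as unit: (7-1)! arrangements × 2 internal orders = 1,440.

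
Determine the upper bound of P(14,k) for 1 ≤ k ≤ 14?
87,178,291,200

Solution: P(14,k) increases in k, so maximum at k = 14: 14! = 87,178,291,200.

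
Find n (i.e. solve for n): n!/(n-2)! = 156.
13
n!/(n-2)! = n×(n-1), a product of 2 consecutive integers ≈ (n−0.5)^2. 156^(1/2) + 0.5 ≈ 13.0; check n = 13: 13×12 = 156 ✓. So n = 13.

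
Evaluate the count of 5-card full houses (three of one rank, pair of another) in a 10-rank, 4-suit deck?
2,160

Explanation: Triple rank: 10. Triple suits: C(4,3)=4. Pair rank: 9. Pair suits: C(4,2)=6. Total: 2,160.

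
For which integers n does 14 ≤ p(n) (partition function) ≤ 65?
7, 8, 9, 10, 11
Tabulating p(n) via p(n) = p(n−1) + p(n−2) − p(n−5) − p(n−7) + …: p(6)=11; p(7)=15; p(8)=22; p(9)=30; p(10)=42; p(11)=56; p(12)=77. So valid n = 7, 8, 9, 10, 11.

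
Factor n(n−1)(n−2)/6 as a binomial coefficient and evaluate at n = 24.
C(n,3); C(24,3) = 2,024

Reasoning: n(n−1)(n−2)/6 = n!/(3!(n−3)!) = C(n,3). At n = 24: C(24,3) = 2,024.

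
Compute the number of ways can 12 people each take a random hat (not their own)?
176,214,841

Working:
Using D(n) = (n-1)[D(n-1) + D(n-2)]:
D(12) = (12-1) × [D(11) + D(10)]
      = 11 × [14684570 + 1334961]
      = 11 × 16019531
      = 176,214,841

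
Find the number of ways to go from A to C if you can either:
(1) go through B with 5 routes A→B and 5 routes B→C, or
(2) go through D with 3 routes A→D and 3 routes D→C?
34

Explanation: Route via B: 5×5=25. Route via D: 3×3=9. Total: 34.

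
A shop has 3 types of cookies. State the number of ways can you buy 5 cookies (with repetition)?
21

Reasoning: Stars and bars: C(5+3-1, 5) = C(7, 5) = 21.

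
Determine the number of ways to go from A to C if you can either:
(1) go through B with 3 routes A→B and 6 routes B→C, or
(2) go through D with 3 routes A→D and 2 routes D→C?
24

Reasoning: Route via B: 3×6=18. Route via D: 3×2=6. Total: 24.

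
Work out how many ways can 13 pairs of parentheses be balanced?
Using the Catalan number formula: C_n = C(2n, n) / (n+1)
C_13 = C(26, 13) / (13+1)
     = 10400600 / 14
     = 742,900
Final answer: 742,900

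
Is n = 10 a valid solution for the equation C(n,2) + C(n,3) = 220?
C(10,2) + C(10,3) = 45 + 120 = 165, which does not equal 220.
Final answer: No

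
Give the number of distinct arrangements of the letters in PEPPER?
60

Working:
Word has 6 letters (P=3, E=2, R=1). Arrangements: 6!/Π(k!) = 60.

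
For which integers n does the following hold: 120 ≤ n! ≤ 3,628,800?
5, 6, 7, 8, 9, 10
n! is strictly increasing; 5! = 120 and 10! = 3,628,800, so valid n = 5, 6, 7, 8, 9, 10.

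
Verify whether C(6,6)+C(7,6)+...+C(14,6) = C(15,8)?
True

Solution: Hockey stick identity gives Σ = C(15,7) = 6,435; RHS C(15,8) = 6,435.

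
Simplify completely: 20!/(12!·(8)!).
125,970

Working:
This is C(20,12) = 125,970.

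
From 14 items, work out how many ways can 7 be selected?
3,432
C(14,7) = 14! / (7! × (14-7)!)
         = 14! / (7! × 7!)
         = 3,432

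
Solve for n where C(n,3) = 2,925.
27

Working:
C(n,3) = n(n−1)(n−2)/3! is increasing in n, and n(n−1)(n−2) = 3!·2,925 = 17,550 ≈ (n−1)^3 gives n ≈ 27.0. Check: C(25,3) = 2,300, C(26,3) = 2,600, C(27,3) = 2,925 ✓. So n = 27.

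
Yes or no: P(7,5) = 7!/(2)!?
Permutation formula P(n,k) = n!/(n-k)!: 7!/2! = 5,040/2 = 2,520 = P(7,5). The statement holds.

Answer: Yes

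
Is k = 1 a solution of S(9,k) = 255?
No

S(9,1) = 1·S(8,1) + S(8,0) = 1·1 + 0 = 1, which does not equal 255.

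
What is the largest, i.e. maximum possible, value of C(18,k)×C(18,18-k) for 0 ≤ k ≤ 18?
2,363,904,400

C(18,k)·C(18,18-k) = C(18,k)², maximised at the centre k = 9: C(18,9)² = 2,363,904,400.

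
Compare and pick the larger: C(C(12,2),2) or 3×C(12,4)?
C(C(12,2),2)

Explanation: C(C(12,2),2)=2,145, 3×C(12,4)=1,485.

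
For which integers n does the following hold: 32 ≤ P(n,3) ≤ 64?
5

P(4,3)=24; P(5,3)=60; P(6,3)=120. So valid n = 5.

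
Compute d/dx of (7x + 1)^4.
Chain rule: 4(7x+1)^{3} × 7 = 28(7x+1)^{3}.
Final answer: 28(7x + 1)^3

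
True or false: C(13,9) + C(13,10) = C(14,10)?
True
Pascal's identity C(n,k) + C(n,k+1) = C(n+1,k+1): 715 + 286 = 1,001 = C(14,10).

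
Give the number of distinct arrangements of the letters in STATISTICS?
50,400
Word has 10 letters (S=3, T=3, A=1, I=2, C=1). Arrangements: 10!/Π(k!) = 50,400.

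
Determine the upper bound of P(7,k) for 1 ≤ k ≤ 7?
5,040

Solution: P(7,k) increases in k, so maximum at k = 7: 7! = 5,040.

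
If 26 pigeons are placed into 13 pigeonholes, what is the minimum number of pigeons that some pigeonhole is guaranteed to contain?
Pigeonhole: ⌈26/13⌉ = 2.
Final answer: 2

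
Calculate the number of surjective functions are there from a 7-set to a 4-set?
8,400

Working:
Onto functions = 4! × S(7,4)
First compute S(7,4) via recurrence:
Using the Stirling recurrence: S(n,k) = k·S(n-1,k) + S(n-1,k-1)
S(7,4) = 4·S(6,4) + S(6,3)
         = 4·65 + 90
         = 260 + 90
         = 350
Then: 24 × 350 = 8,400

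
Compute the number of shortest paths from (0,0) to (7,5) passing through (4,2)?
300

Working:
To (4,2): C(6,4)=15. From there: C(6,3)=20. Total: 300.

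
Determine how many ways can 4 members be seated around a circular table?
6

Working:
Circular arrangements: (4-1)! = 6.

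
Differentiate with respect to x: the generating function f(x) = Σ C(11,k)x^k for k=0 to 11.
Σ k·C(11,k)x^(k-1) for k=1 to 11

Explanation: Term-by-term differentiation gives Σ k·C(11,k)x^{k-1} for k=1 to 11.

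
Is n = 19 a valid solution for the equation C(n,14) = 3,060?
No

Solution: C(19,14) = 19·18·17·16·15·14·13·12·11·10·9·8·7·6/14! = 1,013,709,170,073,600/87,178,291,200 = 11,628, which does not equal 3,060.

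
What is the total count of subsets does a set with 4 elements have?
16

Reasoning: Each element can be included or excluded: 2^4 = 16.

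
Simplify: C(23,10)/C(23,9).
7/5
C(n,k+1)/C(n,k) = (n−k)/(k+1). Here (23−9)/(9+1) = 14/10 = 7/5.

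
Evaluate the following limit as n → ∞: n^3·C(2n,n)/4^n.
C(2n,n) ~ 4^n/√(πn), so n^3·C(2n,n)/4^n ~ n^(3 − 1/2)/√π → ∞.

Answer: ∞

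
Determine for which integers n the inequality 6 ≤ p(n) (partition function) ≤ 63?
Tabulating p(n) via p(n) = p(n−1) + p(n−2) − p(n−5) − p(n−7) + …: p(4)=5; p(5)=7; p(6)=11; p(7)=15; p(8)=22; p(9)=30; p(10)=42; p(11)=56; p(12)=77. So valid n = 5, 6, 7, 8, 9, 10, 11.

Answer: 5, 6, 7, 8, 9, 10, 11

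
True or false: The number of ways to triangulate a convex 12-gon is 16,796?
True

Reasoning: Triangulations of a convex 12-gon are counted by the Catalan number C_10: C_10 = C(20,10)/(10+1) = 184,756/11 = 16,796.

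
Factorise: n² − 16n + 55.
(n − 5)(n − 11)

Explanation: Seek roots whose sum is 16 and product is 55: (5, 11). So n² − 16n + 55 = (n − 5)(n − 11).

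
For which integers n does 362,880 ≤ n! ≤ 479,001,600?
9, 10, 11, 12

Working:
n! is strictly increasing; 9! = 362,880 and 12! = 479,001,600, so valid n = 9, 10, 11, 12.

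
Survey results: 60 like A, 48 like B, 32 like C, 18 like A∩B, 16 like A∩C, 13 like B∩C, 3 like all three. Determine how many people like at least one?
96

Reasoning: |A∪B∪C| = 60+48+32-18-16-13+3 = 96.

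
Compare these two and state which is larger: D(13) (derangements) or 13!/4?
D(13)

Reasoning: D(13) = (13-1)·[D(12) + D(11)] = 12·[176,214,841 + 14,684,570] = 2,290,792,932; 13!/4 = 6,227,020,800/4 = 1,556,755,200.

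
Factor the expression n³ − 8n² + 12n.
n(n − 2)(n − 6)

Reasoning: n³ − 8n² + 12n = n(n² − 8n + 12) = n(n − 2)(n − 6).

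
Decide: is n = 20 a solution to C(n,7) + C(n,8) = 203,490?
Yes

Explanation: C(20,7) + C(20,8) = 77,520 + 125,970 = 203,490, which equals 203,490.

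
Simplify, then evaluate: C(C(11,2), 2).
1,485
C(11,2) = 55, then C(55, 2) = 1,485.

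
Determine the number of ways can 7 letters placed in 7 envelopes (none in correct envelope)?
1,854
Using D(n) = (n-1)[D(n-1) + D(n-2)]:
D(7) = (7-1) × [D(6) + D(5)]
      = 6 × [265 + 44]
      = 6 × 309
      = 1,854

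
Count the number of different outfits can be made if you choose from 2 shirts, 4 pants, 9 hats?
72

By the multiplication principle: 2 × 4 × 9 = 72.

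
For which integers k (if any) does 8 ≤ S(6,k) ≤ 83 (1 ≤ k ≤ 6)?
2, 4, 5
S(6,1)=1; S(6,2)=31; S(6,3)=90; S(6,4)=65; S(6,5)=15; S(6,6)=1. So valid k = 2, 4, 5.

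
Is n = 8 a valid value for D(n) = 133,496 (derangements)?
No

Working:
D(8) = (8-1)·[D(7) + D(6)] = 7·[1,854 + 265] = 14,833, which does not equal 133,496.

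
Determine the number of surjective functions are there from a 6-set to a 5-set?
1,800

Explanation: Onto functions = 5! × S(6,5)
First compute S(6,5) via recurrence:
Using the Stirling recurrence: S(n,k) = k·S(n-1,k) + S(n-1,k-1)
S(6,5) = 5·S(5,5) + S(5,4)
         = 5·1 + 10
         = 5 + 10
         = 15
Then: 120 × 15 = 1,800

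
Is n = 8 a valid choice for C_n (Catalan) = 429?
No

Explanation: C_8 = C(16,8)/(8+1) = 12,870/9 = 1,430, which does not equal 429.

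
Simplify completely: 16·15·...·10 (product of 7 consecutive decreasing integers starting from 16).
57,657,600

Explanation: This is P(16,7) = 16!/(9)! = 57,657,600.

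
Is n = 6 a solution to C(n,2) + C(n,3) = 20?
No

C(6,2) + C(6,3) = 15 + 20 = 35, which does not equal 20.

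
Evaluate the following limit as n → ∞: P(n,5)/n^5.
1

Solution: P(n,5) = n(n-1)···(n-4) ≈ n^5 for large n. Limit = 1.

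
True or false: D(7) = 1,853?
False

Derangements of 7 elements: D(7) = (7-1)·[D(6) + D(5)] = 6·[265 + 44] = 1,854.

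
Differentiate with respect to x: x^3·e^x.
Product rule: d/dx[x^3]·e^x + x^3·d/dx[e^x] = 3x^{2}e^x + x^3e^x.
Final answer: (3x^2 + x^3)e^x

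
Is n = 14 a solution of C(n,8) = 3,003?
Yes

Working:
C(14,8) = 14·13·12·11·10·9·8·7/8! = 121,080,960/40,320 = 3,003, which equals 3,003.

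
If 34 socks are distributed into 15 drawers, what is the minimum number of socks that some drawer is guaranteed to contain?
3

Pigeonhole: ⌈34/15⌉ = 3.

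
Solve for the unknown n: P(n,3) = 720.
10

Reasoning: P(n,3) = n(n−1)(n−2) is increasing in n; n(n−1)(n−2) ≈ (n−1)^3 = 720 gives n ≈ 10.0. Check: P(8,3) = 336, P(9,3) = 504, P(10,3) = 720 ✓. So n = 10.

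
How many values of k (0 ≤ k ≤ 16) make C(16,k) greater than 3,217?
7

Working:
Row 16 is unimodal and symmetric about k=16/2. C(16,4)=1,820 ≤ 3,217; C(16,5)=4,368 > 3,217; by symmetry C(16,k) > 3,217 for k = 5..11. That's 11 - 5 + 1 = 7 values.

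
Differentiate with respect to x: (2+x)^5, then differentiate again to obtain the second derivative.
20(2+x)^3
First derivative: 5(2+x)^{4}. Second derivative: 5·4·(2+x)^{3} = 20(2+x)^{3}.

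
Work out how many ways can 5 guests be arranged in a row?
120

Reasoning: Arrangements of 5 distinct objects: 5! = 120.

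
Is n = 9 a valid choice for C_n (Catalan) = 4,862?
Yes

Explanation: C_9 = C(18,9)/(9+1) = 48,620/10 = 4,862, which equals 4,862.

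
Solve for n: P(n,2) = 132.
12
P(n,2) = n(n−1) is increasing in n; n(n−1) ≈ (n−0.5)^2 = 132 gives n ≈ 12.0. Check: P(10,2) = 90, P(11,2) = 110, P(12,2) = 132 ✓. So n = 12.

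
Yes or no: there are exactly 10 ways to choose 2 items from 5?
Yes

Reasoning: C(5,2) = 10.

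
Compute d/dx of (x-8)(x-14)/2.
(2x - 22)/2

Solution: d/dx[(x-8)(x-14)] = (x-14) + (x-8) = 2x - 22. Dividing by 2 gives (2x - 22)/2.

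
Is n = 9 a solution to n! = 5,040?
No

9! = 9·8! = 9·40,320 = 362,880, which does not equal 5,040.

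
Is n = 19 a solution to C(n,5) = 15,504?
No

Solution: C(19,5) = 19·18·17·16·15/5! = 1,395,360/120 = 11,628, which does not equal 15,504.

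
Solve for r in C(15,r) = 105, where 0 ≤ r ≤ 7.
C(15,r) is increasing for 0 ≤ r ≤ 7. Stepping up (C(15,r+1) = C(15,r)·(15−r)/(r+1)): C(15,1) = 15, C(15,2) = 105 ✓. So r = 2.

Answer: 2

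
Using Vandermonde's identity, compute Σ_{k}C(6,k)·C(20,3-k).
2,600

Working:
= C(6+20,3) = C(26,3) = 2,600.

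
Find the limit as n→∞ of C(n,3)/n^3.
1/6

C(n,3) ≈ n^3/3! for large n. Limit = 1/3! = 1/6.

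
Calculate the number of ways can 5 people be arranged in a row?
120

Working:
Arrangements of 5 distinct objects: 5! = 120.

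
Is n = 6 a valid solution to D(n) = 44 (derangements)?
D(6) = (6-1)·[D(5) + D(4)] = 5·[44 + 9] = 265, which does not equal 44.
Final answer: No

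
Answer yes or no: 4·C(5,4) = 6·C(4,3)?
No

Absorption identity k·C(n,k) = n·C(n-1,k-1). LHS = 4·5 = 20; RHS = 6·4 = 24.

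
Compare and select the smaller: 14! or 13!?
13!

Reasoning: 14!=87,178,291,200, 13!=6,227,020,800. 14! > 13!.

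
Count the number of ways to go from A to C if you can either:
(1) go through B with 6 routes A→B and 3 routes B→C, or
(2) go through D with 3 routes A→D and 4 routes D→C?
Route via B: 6×3=18. Route via D: 3×4=12. Total: 30.

Answer: 30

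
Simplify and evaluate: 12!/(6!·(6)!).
924

Solution: This is C(12,6) = 924.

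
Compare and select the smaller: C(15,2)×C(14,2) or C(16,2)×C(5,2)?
C(15,2)×C(14,2)=9,555, C(16,2)×C(5,2)=1,200.
Final answer: C(16,2)×C(5,2)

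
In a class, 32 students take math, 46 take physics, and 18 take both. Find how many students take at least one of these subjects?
60

Solution: |A∪B| = |A|+|B|-|A∩B| = 32+46-18 = 60.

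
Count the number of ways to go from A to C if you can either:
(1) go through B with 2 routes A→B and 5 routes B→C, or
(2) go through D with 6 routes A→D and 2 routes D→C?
Route via B: 2×5=10. Route via D: 6×2=12. Total: 22.

Answer: 22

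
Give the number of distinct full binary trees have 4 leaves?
5

Solution: Using the Catalan number formula: C_n = C(2n, n) / (n+1)
C_3 = C(6, 3) / (3+1)
     = 20 / 4
     = 5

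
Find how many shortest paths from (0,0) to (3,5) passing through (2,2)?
24
To (2,2): C(4,2)=6. From there: C(4,1)=4. Total: 24.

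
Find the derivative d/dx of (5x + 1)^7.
35(5x + 1)^6

Working:
Chain rule: 7(5x+1)^{6} × 5 = 35(5x+1)^{6}.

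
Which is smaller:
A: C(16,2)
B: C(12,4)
A

Explanation: A=C(16,2)=120, B=C(12,4)=495.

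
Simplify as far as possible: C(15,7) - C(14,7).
3,003
C(15,7) - C(14,7) = C(14,6) = 3,003.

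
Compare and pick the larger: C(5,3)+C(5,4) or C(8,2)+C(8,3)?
C(8,2)+C(8,3)

First=15, Second=84.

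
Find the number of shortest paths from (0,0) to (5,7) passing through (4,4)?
To (4,4): C(8,4)=70. From there: C(4,1)=4. Total: 280.
Final answer: 280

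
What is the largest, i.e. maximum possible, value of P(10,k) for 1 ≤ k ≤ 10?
3,628,800

Reasoning: P(10,k) increases in k, so maximum at k = 10: 10! = 3,628,800.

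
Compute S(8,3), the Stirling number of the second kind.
966
Using the Stirling recurrence: S(n,k) = k·S(n-1,k) + S(n-1,k-1)
S(8,3) = 3·S(7,3) + S(7,2)
         = 3·301 + 63
         = 903 + 63
         = 966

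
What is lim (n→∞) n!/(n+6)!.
n!/(n+6)! = 1/[(n+1)(n+2)···(n+6)] → 0 as n → ∞.
Final answer: 0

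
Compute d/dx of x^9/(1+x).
(9x^8(1+x) - x^9)/(1+x)²
Quotient rule: [9x^{8}(1+x) - x^9]/(1+x)².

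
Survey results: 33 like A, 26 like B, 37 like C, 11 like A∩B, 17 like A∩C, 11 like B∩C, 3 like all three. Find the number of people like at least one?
|A∪B∪C| = 33+26+37-11-17-11+3 = 60.

Answer: 60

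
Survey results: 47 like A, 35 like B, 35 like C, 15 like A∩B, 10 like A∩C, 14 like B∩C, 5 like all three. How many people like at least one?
83
|A∪B∪C| = 47+35+35-15-10-14+5 = 83.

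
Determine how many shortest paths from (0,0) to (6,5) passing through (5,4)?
To (5,4): C(9,5)=126. From there: C(2,1)=2. Total: 252.

Answer: 252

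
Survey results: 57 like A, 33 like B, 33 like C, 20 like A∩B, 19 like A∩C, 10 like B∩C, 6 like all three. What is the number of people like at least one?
80

|A∪B∪C| = 57+33+33-20-19-10+6 = 80.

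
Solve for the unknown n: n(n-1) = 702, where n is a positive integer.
27

Reasoning: n² − n − 702 = 0, so n = (1 ± √(1 + 4·702))/2 = (1 ± √2,809)/2 = (1 ± 53)/2, i.e. n = 27 or n = -26. Taking the positive root, n = 27 (check: 27×26 = 702).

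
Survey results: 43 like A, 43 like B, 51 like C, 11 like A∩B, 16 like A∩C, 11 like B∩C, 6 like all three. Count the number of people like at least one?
|A∪B∪C| = 43+43+51-11-16-11+6 = 105.
Final answer: 105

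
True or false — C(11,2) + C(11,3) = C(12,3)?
Pascal's identity: LHS = 55 + 165 = 220; RHS = C(12,3) = 220. Both sides agree, so the statement holds.
Final answer: True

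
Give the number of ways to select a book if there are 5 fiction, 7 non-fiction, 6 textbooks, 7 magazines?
25

Solution: By the addition principle: 5 + 7 + 6 + 7 = 25.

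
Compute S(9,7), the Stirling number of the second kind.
462

Working:
Using the Stirling recurrence: S(n,k) = k·S(n-1,k) + S(n-1,k-1)
S(9,7) = 7·S(8,7) + S(8,6)
         = 7·28 + 266
         = 196 + 266
         = 462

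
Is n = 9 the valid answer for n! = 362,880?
Yes

Explanation: 9! = 9·8! = 9·40,320 = 362,880, which equals 362,880.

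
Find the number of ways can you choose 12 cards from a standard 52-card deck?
206,379,406,870

Solution: C(52,12) = 206,379,406,870.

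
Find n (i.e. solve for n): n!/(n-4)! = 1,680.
8
n!/(n-4)! = n×(n-1)×(n-2)×(n-3), a product of 4 consecutive integers ≈ (n−1.5)^4. 1,680^(1/4) + 1.5 ≈ 7.9; check n = 8: 8×7×6×5 = 1,680 ✓. So n = 8.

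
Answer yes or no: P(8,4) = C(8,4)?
No

P(8,4) = 1,680 but C(8,4) = 70; they differ by a factor of 4! = 24, so the statement does not hold.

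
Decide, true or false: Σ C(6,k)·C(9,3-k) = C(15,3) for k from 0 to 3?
True
Vandermonde's identity gives C(15,3) = 455; RHS C(15,3) = 455.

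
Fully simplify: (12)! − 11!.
(12)! − 11! = (12)·11! − 11! = (12−1)·11! = 11·11! = 439,084,800.

Answer: 439,084,800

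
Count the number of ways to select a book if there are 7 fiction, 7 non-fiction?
14

By the addition principle: 7 + 7 = 14.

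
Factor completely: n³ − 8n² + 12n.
n(n − 2)(n − 6)

n³ − 8n² + 12n = n(n² − 8n + 12) = n(n − 2)(n − 6).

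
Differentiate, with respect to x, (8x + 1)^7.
Chain rule: 7(8x+1)^{6} × 8 = 56(8x+1)^{6}.
Final answer: 56(8x + 1)^6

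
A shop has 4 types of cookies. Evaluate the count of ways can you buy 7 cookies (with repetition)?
120

Reasoning: Stars and bars: C(7+4-1, 7) = C(10, 7) = 120.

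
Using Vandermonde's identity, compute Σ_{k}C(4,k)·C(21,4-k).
12,650

Working:
= C(4+21,4) = C(25,4) = 12,650.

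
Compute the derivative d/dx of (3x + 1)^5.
15(3x + 1)^4
Chain rule: 5(3x+1)^{4} × 3 = 15(3x+1)^{4}.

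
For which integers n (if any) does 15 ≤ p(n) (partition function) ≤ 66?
7, 8, 9, 10, 11

Tabulating p(n) via p(n) = p(n−1) + p(n−2) − p(n−5) − p(n−7) + …: p(6)=11; p(7)=15; p(8)=22; p(9)=30; p(10)=42; p(11)=56; p(12)=77. So valid n = 7, 8, 9, 10, 11.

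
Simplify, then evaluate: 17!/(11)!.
This equals 17×16×...×12 = 8,910,720.
Final answer: 8,910,720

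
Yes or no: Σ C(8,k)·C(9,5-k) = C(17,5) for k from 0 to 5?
Yes

Explanation: Vandermonde's identity gives C(17,5) = 6,188; RHS C(17,5) = 6,188.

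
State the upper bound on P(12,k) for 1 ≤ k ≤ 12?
479,001,600

Solution: P(12,k) increases in k, so maximum at k = 12: 12! = 479,001,600.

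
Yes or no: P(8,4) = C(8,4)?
No

P(8,4) = 1,680 but C(8,4) = 70; they differ by a factor of 4! = 24, so the statement does not hold.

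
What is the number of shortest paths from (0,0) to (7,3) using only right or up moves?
Choose 7 rights from 10 moves: C(10,7) = 120.
Final answer: 120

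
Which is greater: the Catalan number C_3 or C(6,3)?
C(6,3)

Working:
C_3 = C(6,3)/(3+1) = 20/4 = 5; C(6,3) = 20.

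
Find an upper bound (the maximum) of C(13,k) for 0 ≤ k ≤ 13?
Maximum at k = 6 or k = 7: C(13,6) = 1,716.

Answer: 1,716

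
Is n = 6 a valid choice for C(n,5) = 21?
No
C(6,5) = 6·5·4·3·2/5! = 720/120 = 6, which does not equal 21.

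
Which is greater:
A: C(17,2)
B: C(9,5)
A

Solution: A=C(17,2)=136, B=C(9,5)=126.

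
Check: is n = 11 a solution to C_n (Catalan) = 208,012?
No

Explanation: C_11 = C(22,11)/(11+1) = 705,432/12 = 58,786, which does not equal 208,012.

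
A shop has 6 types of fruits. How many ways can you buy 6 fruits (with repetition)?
462

Explanation: Stars and bars: C(6+6-1, 6) = C(11, 6) = 462.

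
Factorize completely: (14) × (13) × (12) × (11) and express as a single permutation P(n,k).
P(14,4) = 14!/(10)!
Product of 4 consecutive descending integers starting at 14: P(14,4) = 14!/10! = 24,024.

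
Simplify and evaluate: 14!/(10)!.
24,024

Explanation: This equals 14×13×...×11 = 24,024.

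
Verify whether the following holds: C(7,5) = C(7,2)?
Symmetry C(n,k) = C(n,n-k): C(7,5) = 21 and C(7,2) = 21. Both sides agree, so the statement holds.
Final answer: True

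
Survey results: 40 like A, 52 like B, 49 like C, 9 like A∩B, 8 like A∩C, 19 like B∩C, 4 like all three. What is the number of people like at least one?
109

Explanation: |A∪B∪C| = 40+52+49-9-8-19+4 = 109.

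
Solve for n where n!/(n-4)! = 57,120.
17

Reasoning: n!/(n-4)! = n×(n-1)×(n-2)×(n-3), a product of 4 consecutive integers ≈ (n−1.5)^4. 57,120^(1/4) + 1.5 ≈ 17.0; check n = 17: 17×16×15×14 = 57,120 ✓. So n = 17.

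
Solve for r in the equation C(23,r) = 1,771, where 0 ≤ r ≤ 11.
3

Reasoning: C(23,r) is increasing for 0 ≤ r ≤ 11. Stepping up (C(23,r+1) = C(23,r)·(23−r)/(r+1)): C(23,1) = 23, C(23,2) = 253, C(23,3) = 1,771 ✓. So r = 3.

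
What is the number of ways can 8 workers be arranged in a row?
40,320

Explanation: Arrangements of 8 distinct objects: 8! = 40,320.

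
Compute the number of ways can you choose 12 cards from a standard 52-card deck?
C(52,12) = 206,379,406,870.
Final answer: 206,379,406,870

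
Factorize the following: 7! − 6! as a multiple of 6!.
6 × 6! = 4,320
7! − 6! = 7·6! − 6! = (7 − 1)·6! = 6 × 6! = 4,320.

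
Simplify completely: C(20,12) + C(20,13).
203,490

Working:
By Pascal's identity: C(21,13) = 203,490.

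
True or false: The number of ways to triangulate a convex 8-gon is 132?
True

Explanation: Triangulations of a convex 8-gon are counted by the Catalan number C_6: C_6 = C(12,6)/(6+1) = 924/7 = 132.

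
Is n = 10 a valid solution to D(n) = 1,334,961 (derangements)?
D(10) = (10-1)·[D(9) + D(8)] = 9·[133,496 + 14,833] = 1,334,961, which equals 1,334,961.

Answer: Yes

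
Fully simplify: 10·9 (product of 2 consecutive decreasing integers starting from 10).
90

Reasoning: This is P(10,2) = 10!/(8)! = 90.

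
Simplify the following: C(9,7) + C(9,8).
45

By Pascal's identity: C(10,8) = 45.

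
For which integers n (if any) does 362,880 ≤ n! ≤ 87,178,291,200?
9, 10, 11, 12, 13, 14

Reasoning: n! is strictly increasing; 9! = 362,880 and 14! = 87,178,291,200, so valid n = 9, 10, 11, 12, 13, 14.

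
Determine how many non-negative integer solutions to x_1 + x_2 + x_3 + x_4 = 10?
286

Reasoning: C(10+4-1, 4-1) = 286.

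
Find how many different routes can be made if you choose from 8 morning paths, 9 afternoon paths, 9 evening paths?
648

By the multiplication principle: 8 × 9 × 9 = 648.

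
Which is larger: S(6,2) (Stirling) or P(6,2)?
S(6,2) = 2·S(5,2) + S(5,1) = 2·15 + 1 = 31; P(6,2) = 30.

Answer: S(6,2)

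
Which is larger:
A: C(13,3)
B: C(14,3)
B

Working:
A=C(13,3)=286, B=C(14,3)=364.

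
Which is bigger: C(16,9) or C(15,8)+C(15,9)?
Equal

Solution: By Pascal's identity: C(16,9) = C(15,8)+C(15,9) = 11,440. Equal.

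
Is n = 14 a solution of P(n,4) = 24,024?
Yes

Explanation: P(14,4) = 14·13·12·11 = 24,024, which equals 24,024.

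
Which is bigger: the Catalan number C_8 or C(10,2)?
C_8 = C(16,8)/(8+1) = 12,870/9 = 1,430; C(10,2) = 45.
Final answer: C_8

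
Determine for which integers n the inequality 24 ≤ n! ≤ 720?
4, 5, 6

Reasoning: n! is strictly increasing; 4! = 24 and 6! = 720, so valid n = 4, 5, 6.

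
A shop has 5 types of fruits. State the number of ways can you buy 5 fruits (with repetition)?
126
Stars and bars: C(5+5-1, 5) = C(9, 5) = 126.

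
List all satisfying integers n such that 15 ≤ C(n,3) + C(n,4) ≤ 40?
5, 6

C(4,3)+C(4,4)=5; C(5,3)+C(5,4)=15; C(6,3)+C(6,4)=35; C(7,3)+C(7,4)=70. So valid n = 5, 6.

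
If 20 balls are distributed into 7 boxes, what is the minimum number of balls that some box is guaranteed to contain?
3

Solution: Pigeonhole: ⌈20/7⌉ = 3.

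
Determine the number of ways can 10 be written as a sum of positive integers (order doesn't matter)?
42
Pentagonal recurrence p(n) = p(n−1) + p(n−2) − p(n−5) − p(n−7) + …: p(10) = p(9) + p(8) − p(5) − p(3) = 30 + 22 − 7 − 3 = 42.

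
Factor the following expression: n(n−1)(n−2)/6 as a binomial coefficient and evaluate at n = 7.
C(n,3); C(7,3) = 35

Reasoning: n(n−1)(n−2)/6 = n!/(3!(n−3)!) = C(n,3). At n = 7: C(7,3) = 35.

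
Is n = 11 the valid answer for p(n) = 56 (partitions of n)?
Yes

Working:
Pentagonal recurrence p(n) = p(n−1) + p(n−2) − p(n−5) − p(n−7) + …: p(11) = p(10) + p(9) − p(6) − p(4) = 42 + 30 − 11 − 5 = 56, which equals 56.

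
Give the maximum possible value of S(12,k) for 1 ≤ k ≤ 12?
1,379,400
Row S(12,k) for k = 1..12 (via S(n,k) = k·S(n−1,k) + S(n−1,k−1)): 1, 2,047, 86,526, 611,501, 1,379,400, 1,323,652, 627,396, 159,027, 22,275, 1,705, 66, 1. The row is unimodal; maximum at k = 5: 1,379,400.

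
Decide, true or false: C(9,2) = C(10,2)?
LHS = C(9,2) = 36; RHS = C(10,2) = 45. 36 ≠ 45, so the statement does not hold.

Answer: False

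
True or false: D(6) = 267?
False

Working:
Derangements of 6 elements: D(6) = (6-1)·[D(5) + D(4)] = 5·[44 + 9] = 265.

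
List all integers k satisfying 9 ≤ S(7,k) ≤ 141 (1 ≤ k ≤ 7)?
2, 5, 6

S(7,1)=1; S(7,2)=63; S(7,3)=301; S(7,4)=350; S(7,5)=140; S(7,6)=21; S(7,7)=1. So valid k = 2, 5, 6.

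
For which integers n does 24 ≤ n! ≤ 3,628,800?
4, 5, 6, 7, 8, 9, 10

Explanation: n! is strictly increasing; 4! = 24 and 10! = 3,628,800, so valid n = 4, 5, 6, 7, 8, 9, 10.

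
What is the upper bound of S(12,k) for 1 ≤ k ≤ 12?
1,379,400

Working:
Row S(12,k) for k = 1..12 (via S(n,k) = k·S(n−1,k) + S(n−1,k−1)): 1, 2,047, 86,526, 611,501, 1,379,400, 1,323,652, 627,396, 159,027, 22,275, 1,705, 66, 1. The row is unimodal; maximum at k = 5: 1,379,400.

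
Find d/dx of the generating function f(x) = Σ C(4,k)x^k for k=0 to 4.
Σ k·C(4,k)x^(k-1) for k=1 to 4

Explanation: Term-by-term differentiation gives Σ k·C(4,k)x^{k-1} for k=1 to 4.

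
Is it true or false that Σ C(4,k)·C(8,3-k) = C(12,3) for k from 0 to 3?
True
Vandermonde's identity gives C(12,3) = 220; RHS C(12,3) = 220.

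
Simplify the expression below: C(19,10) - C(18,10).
48,620

Working:
C(19,10) - C(18,10) = C(18,9) = 48,620.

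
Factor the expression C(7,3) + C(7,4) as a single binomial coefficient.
C(8,4)

By Pascal's identity: C(7,3) + C(7,4) = C(8,4) = 70.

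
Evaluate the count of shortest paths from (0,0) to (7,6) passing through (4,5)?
504

Solution: To (4,5): C(9,4)=126. From there: C(4,3)=4. Total: 504.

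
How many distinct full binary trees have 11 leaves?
16,796

Solution: Using the Catalan number formula: C_n = C(2n, n) / (n+1)
C_10 = C(20, 10) / (10+1)
     = 184756 / 11
     = 16,796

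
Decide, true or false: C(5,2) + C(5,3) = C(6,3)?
True

Pascal's identity: LHS = 10 + 10 = 20; RHS = C(6,3) = 20. Both sides agree, so the statement holds.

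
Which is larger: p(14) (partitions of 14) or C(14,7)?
C(14,7)
Pentagonal recurrence p(n) = p(n−1) + p(n−2) − p(n−5) − p(n−7) + …: p(14) = p(13) + p(12) − p(9) − p(7) + p(2) = 101 + 77 − 30 − 15 + 2 = 135; C(14,7) = 3,432.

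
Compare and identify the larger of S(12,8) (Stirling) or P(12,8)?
S(12,8) = 8·S(11,8) + S(11,7) = 8·11,880 + 63,987 = 159,027; P(12,8) = 19,958,400.

Answer: P(12,8)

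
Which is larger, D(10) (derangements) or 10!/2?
10!/2
D(10) = (10-1)·[D(9) + D(8)] = 9·[133,496 + 14,833] = 1,334,961; 10!/2 = 3,628,800/2 = 1,814,400.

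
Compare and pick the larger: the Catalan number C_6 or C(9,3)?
C_6
C_6 = C(12,6)/(6+1) = 924/7 = 132; C(9,3) = 84.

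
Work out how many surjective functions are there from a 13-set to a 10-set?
Onto functions = 10! × S(13,10)
First compute S(13,10) via recurrence:
Using the Stirling recurrence: S(n,k) = k·S(n-1,k) + S(n-1,k-1)
S(13,10) = 10·S(12,10) + S(12,9)
         = 10·1705 + 22275
         = 17050 + 22275
         = 39,325
Then: 3628800 × 39325 = 142,702,560,000

Answer: 142,702,560,000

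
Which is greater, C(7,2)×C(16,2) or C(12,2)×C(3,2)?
C(7,2)×C(16,2)
C(7,2)×C(16,2)=2,520, C(12,2)×C(3,2)=198.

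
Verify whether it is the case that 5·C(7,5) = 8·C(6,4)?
False

Absorption identity k·C(n,k) = n·C(n-1,k-1). LHS = 5·21 = 105; RHS = 8·15 = 120.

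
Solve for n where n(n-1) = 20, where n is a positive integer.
5
n² − n − 20 = 0, so n = (1 ± √(1 + 4·20))/2 = (1 ± √81)/2 = (1 ± 9)/2, i.e. n = 5 or n = -4. Taking the positive root, n = 5 (check: 5×4 = 20).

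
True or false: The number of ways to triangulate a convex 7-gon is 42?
True
Triangulations of a convex 7-gon are counted by the Catalan number C_5: C_5 = C(10,5)/(5+1) = 252/6 = 42.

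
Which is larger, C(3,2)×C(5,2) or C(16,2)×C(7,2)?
C(16,2)×C(7,2)
C(3,2)×C(5,2)=30, C(16,2)×C(7,2)=2,520.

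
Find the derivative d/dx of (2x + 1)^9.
18(2x + 1)^8

Working:
Chain rule: 9(2x+1)^{8} × 2 = 18(2x+1)^{8}.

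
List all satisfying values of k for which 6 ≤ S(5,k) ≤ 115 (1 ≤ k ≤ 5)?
S(5,1)=1; S(5,2)=15; S(5,3)=25; S(5,4)=10; S(5,5)=1. So valid k = 2, 3, 4.

Answer: 2, 3, 4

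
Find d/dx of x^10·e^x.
(10x^9 + x^10)e^x

Solution: Product rule: d/dx[x^10]·e^x + x^10·d/dx[e^x] = 10x^{9}e^x + x^10e^x.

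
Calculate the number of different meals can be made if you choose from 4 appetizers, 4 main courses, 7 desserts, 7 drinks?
784

Reasoning: By the multiplication principle: 4 × 4 × 7 × 7 = 784.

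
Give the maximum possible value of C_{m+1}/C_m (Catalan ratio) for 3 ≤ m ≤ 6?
13/4

Reasoning: C_{m+1}/C_m = 2(2m+1)/(m+2), which increases with m. Maximum at m = 6: 2·13/8 = 13/4.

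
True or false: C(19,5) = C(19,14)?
C(19,5) = C(19,19-5) by the symmetry property; both equal 11,628.
Final answer: True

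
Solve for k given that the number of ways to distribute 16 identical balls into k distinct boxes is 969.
4
Stars and bars: the count is C(16+k−1, k−1), increasing in k. k=2: C(17,1) = 17, k=3: C(18,2) = 153, k=4: C(19,3) = 969 ✓. So k = 4.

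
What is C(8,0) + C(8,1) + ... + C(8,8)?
Sum of binomial coefficients = 2^8 = 256.

Answer: 256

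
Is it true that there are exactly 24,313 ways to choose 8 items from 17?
False

C(17,8) = 24,310 ≠ 24313.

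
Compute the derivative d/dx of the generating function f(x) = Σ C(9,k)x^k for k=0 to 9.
Term-by-term differentiation gives Σ k·C(9,k)x^{k-1} for k=1 to 9.
Final answer: Σ k·C(9,k)x^(k-1) for k=1 to 9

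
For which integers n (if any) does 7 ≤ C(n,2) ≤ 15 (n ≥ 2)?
5, 6

Working:
C(4,2)=6; C(5,2)=10; C(6,2)=15; C(7,2)=21. So valid n = 5, 6.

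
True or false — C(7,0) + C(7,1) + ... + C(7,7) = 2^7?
True

Working:
Binomial theorem with x = y = 1: Σ C(7,i) = (1+1)^7 = 2^7 = 128. The statement holds.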